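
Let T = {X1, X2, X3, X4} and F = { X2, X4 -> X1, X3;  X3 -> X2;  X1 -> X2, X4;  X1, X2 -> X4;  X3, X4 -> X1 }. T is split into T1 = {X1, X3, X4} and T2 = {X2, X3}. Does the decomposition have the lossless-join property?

Common attributes: T1 ∩ T2 = {X3}.
Closure of {X3}: X3 → X2 applies, adding X2. So (X3)⁺ = {X2, X3}.
This closure contains every attribute of T2, so T1 ∩ T2 → T2. The join is lossless.

Yes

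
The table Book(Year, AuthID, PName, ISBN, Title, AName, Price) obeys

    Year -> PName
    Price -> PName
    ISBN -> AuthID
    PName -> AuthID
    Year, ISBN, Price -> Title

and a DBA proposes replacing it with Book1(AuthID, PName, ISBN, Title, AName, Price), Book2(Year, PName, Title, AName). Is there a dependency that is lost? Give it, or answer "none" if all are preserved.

Year, ISBN, Price -> Title

Check Year, ISBN, Price → Title: no single fragment contains all of {Year, ISBN, Title, Price}, and the restricted closure of {Year, ISBN, Price} across the fragments never reaches {Title}.
Year → PName is preserved.
Price → PName is preserved.
ISBN → AuthID is preserved.
PName → AuthID is preserved.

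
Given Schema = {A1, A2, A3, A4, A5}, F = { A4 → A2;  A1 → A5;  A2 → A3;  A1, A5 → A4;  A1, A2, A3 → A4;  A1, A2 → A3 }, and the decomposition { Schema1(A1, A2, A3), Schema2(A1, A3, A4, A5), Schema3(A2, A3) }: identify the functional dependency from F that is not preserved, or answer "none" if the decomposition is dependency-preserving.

A4 → A2

Check A4 → A2: no single fragment contains all of {A2, A4}, and the restricted closure of {A4} across the fragments never reaches {A2}.
A1 → A5 is preserved.
A2 → A3 is preserved.
A1, A5 → A4 is preserved.
A1, A2, A3 → A4 is preserved.
A1, A2 → A3 is preserved.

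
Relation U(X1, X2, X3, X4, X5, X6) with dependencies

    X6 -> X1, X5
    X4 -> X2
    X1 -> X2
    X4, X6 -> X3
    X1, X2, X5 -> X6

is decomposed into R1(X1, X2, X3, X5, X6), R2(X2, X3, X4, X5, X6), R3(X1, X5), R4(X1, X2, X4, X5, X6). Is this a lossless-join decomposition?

Yes

Chase test. Columns are X1, X2, X3, X4, X5, X6; row i has aⱼ where attribute j ∈ Ri, else bᵢⱼ.
Initial tableau (one row per fragment):
  row 1: a1 a2 a3 b14 a5 a6
  row 2: b21 a2 a3 a4 a5 a6
  row 3: a1 b32 b33 b34 a5 b36
  row 4: a1 a2 b43 a4 a5 a6
Rows 1 and 2 agree on X6; apply X6→X1, X5 and equate their X1, X5 entries.
Rows 1 and 3 agree on X1; apply X1→X2 and equate their X2 entries.
Rows 2 and 4 agree on X4, X6; apply X4, X6→X3 and equate their X3 entries.
Rows 1 and 3 agree on X1, X2, X5; apply X1, X2, X5→X6 and equate their X6 entries.
Row 2 is now all distinguished symbols — the join is lossless.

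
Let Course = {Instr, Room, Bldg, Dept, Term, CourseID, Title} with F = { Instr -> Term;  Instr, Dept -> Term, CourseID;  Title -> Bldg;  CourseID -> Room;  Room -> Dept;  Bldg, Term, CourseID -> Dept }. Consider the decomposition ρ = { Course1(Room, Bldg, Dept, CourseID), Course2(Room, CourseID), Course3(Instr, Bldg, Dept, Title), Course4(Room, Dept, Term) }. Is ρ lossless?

No

Chase test. Columns are Instr, Room, Bldg, Dept, Term, CourseID, Title; row i has aⱼ where attribute j ∈ Coursei, else bᵢⱼ.
Initial tableau (one row per fragment):
  row 1: b11 a2 a3 a4 b15 a6 b17
  row 2: b21 a2 b23 b24 b25 a6 b27
  row 3: a1 b32 a3 a4 b35 b36 a7
  row 4: b41 a2 b43 a4 a5 b46 b47
Rows 1 and 2 agree on Room; apply Room→Dept and equate their Dept entries.
No row becomes fully distinguished — the join is lossy.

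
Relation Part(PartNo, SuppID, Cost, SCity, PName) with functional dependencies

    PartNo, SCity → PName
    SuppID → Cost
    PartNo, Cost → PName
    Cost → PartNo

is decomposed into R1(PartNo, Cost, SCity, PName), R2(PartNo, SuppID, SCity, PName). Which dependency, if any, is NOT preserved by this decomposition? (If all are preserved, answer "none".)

SuppID → Cost

Check SuppID → Cost: no single fragment contains all of {SuppID, Cost}, and the restricted closure of {SuppID} across the fragments never reaches {Cost}.
PartNo, SCity → PName is preserved.
PartNo, Cost → PName is preserved.
Cost → PartNo is preserved.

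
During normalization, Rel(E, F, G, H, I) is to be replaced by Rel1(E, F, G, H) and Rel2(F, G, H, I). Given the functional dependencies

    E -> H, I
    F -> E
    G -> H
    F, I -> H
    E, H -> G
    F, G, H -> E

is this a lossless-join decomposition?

Common attributes: Rel1 ∩ Rel2 = {F, G, H}.
Closure of {F, G, H}: F → E applies, adding E; E → H, I applies, adding I. So (F, G, H)⁺ = {E, F, G, H, I}.
This closure contains every attribute of Rel1, so Rel1 ∩ Rel2 → Rel1. The join is lossless.

Yes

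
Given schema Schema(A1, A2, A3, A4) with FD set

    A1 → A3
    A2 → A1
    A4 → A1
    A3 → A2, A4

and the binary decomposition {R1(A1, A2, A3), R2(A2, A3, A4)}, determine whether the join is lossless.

Yes

Common attributes: R1 ∩ R2 = {A2, A3}.
Closure of {A2, A3}: A2 → A1 applies, adding A1; A3 → A2, A4 applies, adding A4. So (A2, A3)⁺ = {A1, A2, A3, A4}.
This closure contains every attribute of R1, so R1 ∩ R2 → R1. The join is lossless.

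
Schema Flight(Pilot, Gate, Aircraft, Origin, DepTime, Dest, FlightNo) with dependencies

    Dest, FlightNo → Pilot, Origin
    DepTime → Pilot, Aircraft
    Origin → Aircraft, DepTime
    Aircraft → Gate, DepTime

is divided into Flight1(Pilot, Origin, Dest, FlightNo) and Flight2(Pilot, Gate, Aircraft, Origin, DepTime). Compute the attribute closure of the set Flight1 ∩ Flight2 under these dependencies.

Pilot, Gate, Aircraft, Origin, DepTime

Flight1 ∩ Flight2 = {Pilot, Origin}.
Origin → Aircraft, DepTime applies, adding Aircraft, DepTime
Aircraft → Gate, DepTime applies, adding Gate
Closure: {Pilot, Gate, Aircraft, Origin, DepTime}.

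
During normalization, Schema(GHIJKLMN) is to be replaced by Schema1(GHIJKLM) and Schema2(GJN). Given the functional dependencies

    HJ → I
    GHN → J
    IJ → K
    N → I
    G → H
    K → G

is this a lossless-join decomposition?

No

Common attributes: Schema1 ∩ Schema2 = {GJ}.
Closure of {GJ}: G → H applies, adding H; HJ → I applies, adding I; IJ → K applies, adding K. So (GJ)⁺ = {GHIJK}.
The closure contains neither all of Schema1 = {GHIJKLM} nor all of Schema2 = {GJN}, so the common attributes are not a superkey of either fragment. The join is lossy.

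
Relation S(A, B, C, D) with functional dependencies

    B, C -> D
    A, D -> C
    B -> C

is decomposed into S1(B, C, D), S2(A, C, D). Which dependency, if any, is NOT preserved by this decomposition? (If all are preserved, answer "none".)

B, C → D lies within S1.
A, D → C lies within S2.
B → C lies within S1.
Every dependency is enforceable on the fragments, so the decomposition is dependency-preserving.

none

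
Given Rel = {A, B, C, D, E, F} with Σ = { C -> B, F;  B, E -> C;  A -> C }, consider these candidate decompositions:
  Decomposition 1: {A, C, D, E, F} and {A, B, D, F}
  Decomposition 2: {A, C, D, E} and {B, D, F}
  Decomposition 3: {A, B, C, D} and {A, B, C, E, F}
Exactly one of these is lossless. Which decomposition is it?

Decomposition 1

Decomposition 1: common = {A, D, F}, closure = {A, B, C, D, F} → lossless.
Decomposition 2: common = {D}, closure = {D} → lossy.
Decomposition 3: common = {A, B, C}, closure = {A, B, C, F} → lossy.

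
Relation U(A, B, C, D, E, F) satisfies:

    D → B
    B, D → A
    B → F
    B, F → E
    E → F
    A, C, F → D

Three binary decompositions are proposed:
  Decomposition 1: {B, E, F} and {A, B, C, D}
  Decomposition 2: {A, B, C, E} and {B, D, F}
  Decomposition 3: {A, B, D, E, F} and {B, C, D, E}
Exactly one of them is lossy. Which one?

Decomposition 1: common = {B}, closure = {B, E, F} → lossless.
Decomposition 2: common = {B}, closure = {B, E, F} → lossy.
Decomposition 3: common = {B, D, E}, closure = {A, B, D, E, F} → lossless.

Decomposition 2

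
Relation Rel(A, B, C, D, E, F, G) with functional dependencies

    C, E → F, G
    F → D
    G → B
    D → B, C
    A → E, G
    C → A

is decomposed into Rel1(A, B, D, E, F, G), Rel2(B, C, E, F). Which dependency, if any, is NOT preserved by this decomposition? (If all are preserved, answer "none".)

none

C, E → F, G: restricted closure across fragments reaches F, G.
F → D lies within Rel1.
G → B lies within Rel1.
D → B, C: restricted closure across fragments reaches B, C.
A → E, G lies within Rel1.
C → A: restricted closure across fragments reaches A.
Every dependency is enforceable on the fragments, so the decomposition is dependency-preserving.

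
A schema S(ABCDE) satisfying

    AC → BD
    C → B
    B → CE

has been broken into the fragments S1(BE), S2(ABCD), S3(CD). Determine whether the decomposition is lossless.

Yes

Chase test. Columns are ABCDE; row i has aⱼ where attribute j ∈ Si, else bᵢⱼ.
Initial tableau (one row per fragment):
  row 1: b11 a2 b13 b14 a5
  row 2: a1 a2 a3 a4 b25
  row 3: b31 b32 a3 a4 b35
Rows 2 and 3 agree on C; apply C→B and equate their B entries.
Rows 1 and 2 agree on B; apply B→CE and equate their CE entries.
Rows 1 and 3 agree on B; apply B→CE and equate their CE entries.
Row 2 is now all distinguished symbols — the join is lossless.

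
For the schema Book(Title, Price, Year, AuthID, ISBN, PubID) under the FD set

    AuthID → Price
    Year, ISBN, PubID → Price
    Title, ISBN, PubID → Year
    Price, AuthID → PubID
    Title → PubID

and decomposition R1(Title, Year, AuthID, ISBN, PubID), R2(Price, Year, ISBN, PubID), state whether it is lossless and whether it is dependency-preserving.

Lossless test: (Year, ISBN, PubID)⁺ = {Price, Year, ISBN, PubID}, which contains all of one fragment — lossless.
Dependency preservation: the restricted closure of {AuthID} across the fragments never reaches {Price}, so AuthID → Price cannot be enforced without a join — not preserved.

lossless but not dependency-preserving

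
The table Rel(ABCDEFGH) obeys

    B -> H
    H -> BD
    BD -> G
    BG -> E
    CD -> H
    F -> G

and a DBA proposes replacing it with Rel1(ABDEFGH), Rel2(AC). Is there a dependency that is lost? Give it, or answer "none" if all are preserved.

Check CD → H: no single fragment contains all of {CDH}, and the restricted closure of {CD} across the fragments never reaches {H}.
B → H is preserved.
H → BD is preserved.
BD → G is preserved.
BG → E is preserved.
F → G is preserved.

CD -> H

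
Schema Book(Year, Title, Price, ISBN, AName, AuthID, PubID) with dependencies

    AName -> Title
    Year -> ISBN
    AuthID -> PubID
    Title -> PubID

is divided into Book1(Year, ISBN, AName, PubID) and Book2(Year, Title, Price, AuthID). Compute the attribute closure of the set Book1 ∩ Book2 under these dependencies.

Book1 ∩ Book2 = {Year}.
Year → ISBN applies, adding ISBN
Closure: {Year, ISBN}.

Year, ISBN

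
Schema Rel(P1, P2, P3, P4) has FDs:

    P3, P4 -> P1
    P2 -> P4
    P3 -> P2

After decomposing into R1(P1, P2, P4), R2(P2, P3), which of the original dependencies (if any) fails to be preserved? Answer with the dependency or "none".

Check P3, P4 → P1: no single fragment contains all of {P1, P3, P4}, and the restricted closure of {P3, P4} across the fragments never reaches {P1}.
P2 → P4 is preserved.
P3 → P2 is preserved.

P3, P4 -> P1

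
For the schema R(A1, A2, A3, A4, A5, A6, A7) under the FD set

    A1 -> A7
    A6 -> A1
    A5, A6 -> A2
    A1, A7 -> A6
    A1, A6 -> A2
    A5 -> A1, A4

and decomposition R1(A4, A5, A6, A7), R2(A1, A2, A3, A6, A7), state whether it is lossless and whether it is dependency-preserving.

lossy but dependency-preserving

Lossless test: (A6, A7)⁺ = {A1, A2, A6, A7}, which is a superkey of neither fragment — lossy.
Dependency preservation: A5, A6 → A2; A5 → A1, A4 are not contained in any single fragment, but the restricted closure of each left-hand side across the fragments still reaches the right-hand side; the remaining FDs each lie inside some fragment. All dependencies are preserved.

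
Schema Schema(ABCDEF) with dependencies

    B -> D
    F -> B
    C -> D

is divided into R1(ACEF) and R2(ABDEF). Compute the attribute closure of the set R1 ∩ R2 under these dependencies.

ABDEF

R1 ∩ R2 = {AEF}.
F → B applies, adding B
B → D applies, adding D
Closure: {ABDEF}.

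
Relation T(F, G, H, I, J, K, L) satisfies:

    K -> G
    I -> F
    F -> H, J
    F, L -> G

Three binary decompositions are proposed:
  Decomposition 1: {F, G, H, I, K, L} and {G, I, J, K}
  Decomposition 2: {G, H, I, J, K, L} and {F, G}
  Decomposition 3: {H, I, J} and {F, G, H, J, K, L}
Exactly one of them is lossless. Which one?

Decomposition 1: common = {G, I, K}, closure = {F, G, H, I, J, K} → lossless.
Decomposition 2: common = {G}, closure = {G} → lossy.
Decomposition 3: common = {H, J}, closure = {H, J} → lossy.

Decomposition 1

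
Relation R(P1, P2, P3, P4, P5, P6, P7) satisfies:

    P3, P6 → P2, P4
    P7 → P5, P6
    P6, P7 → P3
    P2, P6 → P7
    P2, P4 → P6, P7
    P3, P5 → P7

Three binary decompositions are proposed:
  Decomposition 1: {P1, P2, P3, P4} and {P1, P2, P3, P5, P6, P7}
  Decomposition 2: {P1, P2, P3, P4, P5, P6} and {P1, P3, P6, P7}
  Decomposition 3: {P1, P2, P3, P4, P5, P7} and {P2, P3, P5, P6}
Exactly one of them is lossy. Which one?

Decomposition 1

Decomposition 1: common = {P1, P2, P3}, closure = {P1, P2, P3} → lossy.
Decomposition 2: common = {P1, P3, P6}, closure = {P1, P2, P3, P4, P5, P6, P7} → lossless.
Decomposition 3: common = {P2, P3, P5}, closure = {P2, P3, P4, P5, P6, P7} → lossless.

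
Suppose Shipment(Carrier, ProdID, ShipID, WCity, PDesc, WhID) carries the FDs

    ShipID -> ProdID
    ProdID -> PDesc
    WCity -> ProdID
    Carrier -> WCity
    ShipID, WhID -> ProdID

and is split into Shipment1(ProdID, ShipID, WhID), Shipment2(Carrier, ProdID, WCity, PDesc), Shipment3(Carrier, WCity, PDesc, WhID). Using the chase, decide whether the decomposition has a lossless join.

Chase test. Columns are Carrier, ProdID, ShipID, WCity, PDesc, WhID; row i has aⱼ where attribute j ∈ Shipmenti, else bᵢⱼ.
Initial tableau (one row per fragment):
  row 1: b11 a2 a3 b14 b15 a6
  row 2: a1 a2 b23 a4 a5 b26
  row 3: a1 b32 b33 a4 a5 a6
Rows 1 and 2 agree on ProdID; apply ProdID→PDesc and equate their PDesc entries.
Rows 2 and 3 agree on WCity; apply WCity→ProdID and equate their ProdID entries.
No row becomes fully distinguished — the join is lossy.

No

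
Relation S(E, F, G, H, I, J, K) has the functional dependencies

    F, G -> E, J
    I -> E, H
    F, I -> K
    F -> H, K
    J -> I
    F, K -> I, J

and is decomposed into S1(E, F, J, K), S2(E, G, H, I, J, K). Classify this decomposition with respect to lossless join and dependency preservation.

lossy but dependency-preserving

Lossless test: (E, J, K)⁺ = {E, H, I, J, K}, which is a superkey of neither fragment — lossy.
Dependency preservation: F, G → E, J; F, I → K; F → H, K; F, K → I, J are not contained in any single fragment, but the restricted closure of each left-hand side across the fragments still reaches the right-hand side; the remaining FDs each lie inside some fragment. All dependencies are preserved.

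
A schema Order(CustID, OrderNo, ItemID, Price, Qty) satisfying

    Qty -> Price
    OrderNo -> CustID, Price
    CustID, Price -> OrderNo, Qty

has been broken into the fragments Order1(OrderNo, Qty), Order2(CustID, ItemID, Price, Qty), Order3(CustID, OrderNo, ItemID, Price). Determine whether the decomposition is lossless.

Yes

Chase test. Columns are CustID, OrderNo, ItemID, Price, Qty; row i has aⱼ where attribute j ∈ Orderi, else bᵢⱼ.
Initial tableau (one row per fragment):
  row 1: b11 a2 b13 b14 a5
  row 2: a1 b22 a3 a4 a5
  row 3: a1 a2 a3 a4 b35
Rows 1 and 2 agree on Qty; apply Qty→Price and equate their Price entries.
Rows 1 and 3 agree on OrderNo; apply OrderNo→CustID, Price and equate their CustID, Price entries.
Rows 1 and 2 agree on CustID, Price; apply CustID, Price→OrderNo, Qty and equate their OrderNo, Qty entries.
Rows 1 and 3 agree on CustID, Price; apply CustID, Price→OrderNo, Qty and equate their OrderNo, Qty entries.
Row 2 is now all distinguished symbols — the join is lossless.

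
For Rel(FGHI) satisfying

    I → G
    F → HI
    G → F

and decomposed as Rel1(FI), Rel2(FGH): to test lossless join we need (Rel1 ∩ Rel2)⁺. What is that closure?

FGHI

Rel1 ∩ Rel2 = {F}.
F → HI applies, adding HI
I → G applies, adding G
Closure: {FGHI}.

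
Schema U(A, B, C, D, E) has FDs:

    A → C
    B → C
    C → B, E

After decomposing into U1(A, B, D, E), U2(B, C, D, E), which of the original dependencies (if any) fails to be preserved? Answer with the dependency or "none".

A → C: restricted closure across fragments reaches C.
B → C lies within U2.
C → B, E lies within U2.
Every dependency is enforceable on the fragments, so the decomposition is dependency-preserving.

none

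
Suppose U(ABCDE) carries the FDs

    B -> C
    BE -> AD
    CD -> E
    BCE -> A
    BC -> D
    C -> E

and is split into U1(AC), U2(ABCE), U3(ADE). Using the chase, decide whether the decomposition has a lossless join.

Chase test. Columns are ABCDE; row i has aⱼ where attribute j ∈ Ui, else bᵢⱼ.
Initial tableau (one row per fragment):
  row 1: a1 b12 a3 b14 b15
  row 2: a1 a2 a3 b24 a5
  row 3: a1 b32 b33 a4 a5
Rows 1 and 2 agree on C; apply C→E and equate their E entries.
No row becomes fully distinguished — the join is lossy.

No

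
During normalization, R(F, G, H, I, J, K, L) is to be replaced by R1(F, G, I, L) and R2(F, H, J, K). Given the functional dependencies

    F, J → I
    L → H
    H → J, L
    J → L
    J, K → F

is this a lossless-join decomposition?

No

Common attributes: R1 ∩ R2 = {F}.
No dependency enlarges {F}, so (F)⁺ = {F}.
The closure contains neither all of R1 = {F, G, I, L} nor all of R2 = {F, H, J, K}, so the common attributes are not a superkey of either fragment. The join is lossy.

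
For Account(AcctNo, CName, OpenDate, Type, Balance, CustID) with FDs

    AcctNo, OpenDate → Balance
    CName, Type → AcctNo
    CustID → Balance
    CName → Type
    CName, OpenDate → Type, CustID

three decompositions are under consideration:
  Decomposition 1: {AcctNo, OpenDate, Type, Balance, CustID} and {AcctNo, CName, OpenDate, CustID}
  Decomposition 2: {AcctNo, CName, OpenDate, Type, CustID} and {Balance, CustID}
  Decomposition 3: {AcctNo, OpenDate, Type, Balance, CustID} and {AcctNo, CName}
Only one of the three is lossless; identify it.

Decomposition 1: common = {AcctNo, OpenDate, CustID}, closure = {AcctNo, OpenDate, Balance, CustID} → lossy.
Decomposition 2: common = {CustID}, closure = {Balance, CustID} → lossless.
Decomposition 3: common = {AcctNo}, closure = {AcctNo} → lossy.

Decomposition 2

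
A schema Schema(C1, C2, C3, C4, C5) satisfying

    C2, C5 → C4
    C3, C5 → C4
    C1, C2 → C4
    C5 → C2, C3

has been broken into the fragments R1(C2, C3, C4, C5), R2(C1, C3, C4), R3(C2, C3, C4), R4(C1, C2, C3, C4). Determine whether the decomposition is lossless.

No

Chase test. Columns are C1, C2, C3, C4, C5; row i has aⱼ where attribute j ∈ Ri, else bᵢⱼ.
Initial tableau (one row per fragment):
  row 1: b11 a2 a3 a4 a5
  row 2: a1 b22 a3 a4 b25
  row 3: b31 a2 a3 a4 b35
  row 4: a1 a2 a3 a4 b45
No row becomes fully distinguished — the join is lossy.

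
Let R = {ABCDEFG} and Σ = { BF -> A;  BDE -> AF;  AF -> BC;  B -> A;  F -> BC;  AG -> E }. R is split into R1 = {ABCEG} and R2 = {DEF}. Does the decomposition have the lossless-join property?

No

Common attributes: R1 ∩ R2 = {E}.
No dependency enlarges {E}, so (E)⁺ = {E}.
The closure contains neither all of R1 = {ABCEG} nor all of R2 = {DEF}, so the common attributes are not a superkey of either fragment. The join is lossy.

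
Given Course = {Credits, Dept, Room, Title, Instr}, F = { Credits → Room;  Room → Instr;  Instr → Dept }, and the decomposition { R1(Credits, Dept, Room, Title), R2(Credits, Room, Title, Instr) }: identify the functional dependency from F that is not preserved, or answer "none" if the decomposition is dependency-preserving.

Instr → Dept

Check Instr → Dept: no single fragment contains all of {Dept, Instr}, and the restricted closure of {Instr} across the fragments never reaches {Dept}.
Credits → Room is preserved.
Room → Instr is preserved.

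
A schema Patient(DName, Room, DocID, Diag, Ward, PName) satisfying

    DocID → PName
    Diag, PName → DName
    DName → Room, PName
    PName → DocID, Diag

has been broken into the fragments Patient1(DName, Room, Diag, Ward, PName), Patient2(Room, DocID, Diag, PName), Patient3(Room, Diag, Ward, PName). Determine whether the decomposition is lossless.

Chase test. Columns are DName, Room, DocID, Diag, Ward, PName; row i has aⱼ where attribute j ∈ Patienti, else bᵢⱼ.
Initial tableau (one row per fragment):
  row 1: a1 a2 b13 a4 a5 a6
  row 2: b21 a2 a3 a4 b25 a6
  row 3: b31 a2 b33 a4 a5 a6
Rows 1 and 2 agree on Diag, PName; apply Diag, PName→DName and equate their DName entries.
Rows 1 and 3 agree on Diag, PName; apply Diag, PName→DName and equate their DName entries.
Rows 1 and 2 agree on PName; apply PName→DocID, Diag and equate their DocID, Diag entries.
Rows 1 and 3 agree on PName; apply PName→DocID, Diag and equate their DocID, Diag entries.
Row 1 is now all distinguished symbols — the join is lossless.

Yes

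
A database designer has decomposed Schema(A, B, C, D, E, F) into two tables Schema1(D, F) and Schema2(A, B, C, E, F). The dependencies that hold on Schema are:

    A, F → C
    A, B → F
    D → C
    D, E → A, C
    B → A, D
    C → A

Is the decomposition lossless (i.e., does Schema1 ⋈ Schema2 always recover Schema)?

Common attributes: Schema1 ∩ Schema2 = {F}.
No dependency enlarges {F}, so (F)⁺ = {F}.
The closure contains neither all of Schema1 = {D, F} nor all of Schema2 = {A, B, C, E, F}, so the common attributes are not a superkey of either fragment. The join is lossy.

No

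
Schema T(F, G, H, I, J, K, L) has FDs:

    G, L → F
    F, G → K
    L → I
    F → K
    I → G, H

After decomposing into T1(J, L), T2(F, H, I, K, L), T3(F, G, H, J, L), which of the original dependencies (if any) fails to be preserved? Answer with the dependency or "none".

Check I → G, H: no single fragment contains all of {G, H, I}, and the restricted closure of {I} across the fragments never reaches {G, H}.
G, L → F is preserved.
F, G → K is preserved.
L → I is preserved.
F → K is preserved.

I → G, H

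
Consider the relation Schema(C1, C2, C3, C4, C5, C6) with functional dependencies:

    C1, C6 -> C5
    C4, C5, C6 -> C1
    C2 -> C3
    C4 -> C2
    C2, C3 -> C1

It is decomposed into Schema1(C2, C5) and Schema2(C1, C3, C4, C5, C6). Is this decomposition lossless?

Common attributes: Schema1 ∩ Schema2 = {C5}.
No dependency enlarges {C5}, so (C5)⁺ = {C5}.
The closure contains neither all of Schema1 = {C2, C5} nor all of Schema2 = {C1, C3, C4, C5, C6}, so the common attributes are not a superkey of either fragment. The join is lossy.

No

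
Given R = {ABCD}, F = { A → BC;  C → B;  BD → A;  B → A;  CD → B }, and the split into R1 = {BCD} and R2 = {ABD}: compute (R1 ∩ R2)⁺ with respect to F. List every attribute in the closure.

R1 ∩ R2 = {BD}.
BD → A applies, adding A
A → BC applies, adding C
Closure: {ABCD}.

ABCD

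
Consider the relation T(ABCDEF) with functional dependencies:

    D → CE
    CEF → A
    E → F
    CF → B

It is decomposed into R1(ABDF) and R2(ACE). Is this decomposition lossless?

Common attributes: R1 ∩ R2 = {A}.
No dependency enlarges {A}, so (A)⁺ = {A}.
The closure contains neither all of R1 = {ABDF} nor all of R2 = {ACE}, so the common attributes are not a superkey of either fragment. The join is lossy.

No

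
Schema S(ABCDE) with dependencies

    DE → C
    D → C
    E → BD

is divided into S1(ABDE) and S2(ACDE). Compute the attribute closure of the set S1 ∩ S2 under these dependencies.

S1 ∩ S2 = {ADE}.
DE → C applies, adding C
E → BD applies, adding B
Closure: {ABCDE}.

ABCDE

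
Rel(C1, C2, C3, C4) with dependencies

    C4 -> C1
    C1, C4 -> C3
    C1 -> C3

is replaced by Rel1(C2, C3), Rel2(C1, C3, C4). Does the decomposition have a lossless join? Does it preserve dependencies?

lossy but dependency-preserving

Lossless test: (C3)⁺ = {C3}, which is a superkey of neither fragment — lossy.
Dependency preservation: every FD's attributes lie within a single fragment, so each can be enforced locally — preserved.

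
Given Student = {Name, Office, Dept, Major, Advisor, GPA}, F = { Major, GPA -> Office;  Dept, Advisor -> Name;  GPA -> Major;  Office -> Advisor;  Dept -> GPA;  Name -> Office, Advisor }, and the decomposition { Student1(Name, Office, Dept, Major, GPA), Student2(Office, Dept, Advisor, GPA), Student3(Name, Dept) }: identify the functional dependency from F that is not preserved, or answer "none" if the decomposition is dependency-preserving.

none

Major, GPA → Office lies within Student1.
Dept, Advisor → Name: restricted closure across fragments reaches Name.
GPA → Major lies within Student1.
Office → Advisor lies within Student2.
Dept → GPA lies within Student1.
Name → Office, Advisor: restricted closure across fragments reaches Office, Advisor.
Every dependency is enforceable on the fragments, so the decomposition is dependency-preserving.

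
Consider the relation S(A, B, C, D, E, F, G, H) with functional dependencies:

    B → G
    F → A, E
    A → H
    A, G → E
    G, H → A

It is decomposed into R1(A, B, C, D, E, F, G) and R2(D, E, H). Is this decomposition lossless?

No

Common attributes: R1 ∩ R2 = {D, E}.
No dependency enlarges {D, E}, so (D, E)⁺ = {D, E}.
The closure contains neither all of R1 = {A, B, C, D, E, F, G} nor all of R2 = {D, E, H}, so the common attributes are not a superkey of either fragment. The join is lossy.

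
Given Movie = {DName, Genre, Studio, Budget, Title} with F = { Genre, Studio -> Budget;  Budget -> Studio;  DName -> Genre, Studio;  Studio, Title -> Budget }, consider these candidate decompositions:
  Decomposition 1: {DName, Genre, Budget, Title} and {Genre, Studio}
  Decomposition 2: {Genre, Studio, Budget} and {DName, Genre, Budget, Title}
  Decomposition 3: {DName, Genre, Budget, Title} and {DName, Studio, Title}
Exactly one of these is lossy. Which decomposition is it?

Decomposition 1

Decomposition 1: common = {Genre}, closure = {Genre} → lossy.
Decomposition 2: common = {Genre, Budget}, closure = {Genre, Studio, Budget} → lossless.
Decomposition 3: common = {DName, Title}, closure = {DName, Genre, Studio, Budget, Title} → lossless.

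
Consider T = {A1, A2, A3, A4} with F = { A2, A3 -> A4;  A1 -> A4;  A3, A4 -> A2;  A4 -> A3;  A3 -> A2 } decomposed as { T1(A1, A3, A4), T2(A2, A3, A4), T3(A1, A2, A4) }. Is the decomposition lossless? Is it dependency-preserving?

Lossless test (chase): Rows 1 and 2 agree on A3, A4; apply A3, A4→A2 and equate their A2 entries. Rows 1 and 3 agree on A4; apply A4→A3 and equate their A3 entries. Row 1 is now all distinguished symbols — the join is lossless.
Dependency preservation: every FD's attributes lie within a single fragment, so each can be enforced locally — preserved.

lossless and dependency-preserving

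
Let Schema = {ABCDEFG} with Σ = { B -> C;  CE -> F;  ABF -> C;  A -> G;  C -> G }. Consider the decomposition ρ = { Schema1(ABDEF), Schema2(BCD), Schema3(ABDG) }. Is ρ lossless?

Yes

Chase test. Columns are ABCDEFG; row i has aⱼ where attribute j ∈ Schemai, else bᵢⱼ.
Initial tableau (one row per fragment):
  row 1: a1 a2 b13 a4 a5 a6 b17
  row 2: b21 a2 a3 a4 b25 b26 b27
  row 3: a1 a2 b33 a4 b35 b36 a7
Rows 1 and 2 agree on B; apply B→C and equate their C entries.
Rows 1 and 3 agree on B; apply B→C and equate their C entries.
Rows 1 and 3 agree on A; apply A→G and equate their G entries.
Rows 1 and 2 agree on C; apply C→G and equate their G entries.
Row 1 is now all distinguished symbols — the join is lossless.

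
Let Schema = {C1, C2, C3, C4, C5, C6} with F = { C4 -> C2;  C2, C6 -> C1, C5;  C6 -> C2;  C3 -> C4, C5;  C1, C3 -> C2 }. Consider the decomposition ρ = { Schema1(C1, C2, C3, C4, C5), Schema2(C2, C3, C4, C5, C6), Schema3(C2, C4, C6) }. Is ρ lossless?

Chase test. Columns are C1, C2, C3, C4, C5, C6; row i has aⱼ where attribute j ∈ Schemai, else bᵢⱼ.
Initial tableau (one row per fragment):
  row 1: a1 a2 a3 a4 a5 b16
  row 2: b21 a2 a3 a4 a5 a6
  row 3: b31 a2 b33 a4 b35 a6
Rows 2 and 3 agree on C2, C6; apply C2, C6→C1, C5 and equate their C1, C5 entries.
No row becomes fully distinguished — the join is lossy.

No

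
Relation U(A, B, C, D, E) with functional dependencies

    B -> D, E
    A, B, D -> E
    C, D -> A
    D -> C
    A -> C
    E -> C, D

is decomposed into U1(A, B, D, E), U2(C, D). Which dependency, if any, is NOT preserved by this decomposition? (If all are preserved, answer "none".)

Check A → C: no single fragment contains all of {A, C}, and the restricted closure of {A} across the fragments never reaches {C}.
B → D, E is preserved.
A, B, D → E is preserved.
C, D → A is preserved.
D → C is preserved.
E → C, D is preserved.

A -> C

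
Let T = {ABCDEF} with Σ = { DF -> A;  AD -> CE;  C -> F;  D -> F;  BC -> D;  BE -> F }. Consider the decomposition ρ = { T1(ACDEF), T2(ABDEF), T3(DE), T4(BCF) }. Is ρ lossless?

Yes

Chase test. Columns are ABCDEF; row i has aⱼ where attribute j ∈ Ti, else bᵢⱼ.
Initial tableau (one row per fragment):
  row 1: a1 b12 a3 a4 a5 a6
  row 2: a1 a2 b23 a4 a5 a6
  row 3: b31 b32 b33 a4 a5 b36
  row 4: b41 a2 a3 b44 b45 a6
Rows 1 and 2 agree on AD; apply AD→CE and equate their CE entries.
Rows 1 and 3 agree on D; apply D→F and equate their F entries.
Rows 2 and 4 agree on BC; apply BC→D and equate their D entries.
Rows 1 and 3 agree on DF; apply DF→A and equate their A entries.
Rows 1 and 4 agree on DF; apply DF→A and equate their A entries.
Rows 1 and 3 agree on AD; apply AD→CE and equate their CE entries.
Rows 1 and 4 agree on AD; apply AD→CE and equate their CE entries.
Row 2 is now all distinguished symbols — the join is lossless.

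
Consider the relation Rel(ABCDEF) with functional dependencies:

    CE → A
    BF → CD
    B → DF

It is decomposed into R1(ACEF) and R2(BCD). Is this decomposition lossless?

No

Common attributes: R1 ∩ R2 = {C}.
No dependency enlarges {C}, so (C)⁺ = {C}.
The closure contains neither all of R1 = {ACEF} nor all of R2 = {BCD}, so the common attributes are not a superkey of either fragment. The join is lossy.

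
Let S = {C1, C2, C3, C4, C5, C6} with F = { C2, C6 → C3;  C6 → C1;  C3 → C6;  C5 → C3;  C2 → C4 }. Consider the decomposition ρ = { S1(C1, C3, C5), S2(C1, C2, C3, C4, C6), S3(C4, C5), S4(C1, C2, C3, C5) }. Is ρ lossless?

Yes

Chase test. Columns are C1, C2, C3, C4, C5, C6; row i has aⱼ where attribute j ∈ Si, else bᵢⱼ.
Initial tableau (one row per fragment):
  row 1: a1 b12 a3 b14 a5 b16
  row 2: a1 a2 a3 a4 b25 a6
  row 3: b31 b32 b33 a4 a5 b36
  row 4: a1 a2 a3 b44 a5 b46
Rows 1 and 2 agree on C3; apply C3→C6 and equate their C6 entries.
Rows 1 and 4 agree on C3; apply C3→C6 and equate their C6 entries.
Rows 1 and 3 agree on C5; apply C5→C3 and equate their C3 entries.
Rows 2 and 4 agree on C2; apply C2→C4 and equate their C4 entries.
Rows 1 and 3 agree on C3; apply C3→C6 and equate their C6 entries.
Rows 1 and 3 agree on C6; apply C6→C1 and equate their C1 entries.
Row 4 is now all distinguished symbols — the join is lossless.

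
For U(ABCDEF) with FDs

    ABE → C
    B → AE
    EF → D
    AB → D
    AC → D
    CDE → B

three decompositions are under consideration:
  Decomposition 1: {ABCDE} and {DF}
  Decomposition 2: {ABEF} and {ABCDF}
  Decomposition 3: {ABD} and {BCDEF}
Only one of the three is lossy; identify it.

Decomposition 1: common = {D}, closure = {D} → lossy.
Decomposition 2: common = {ABF}, closure = {ABCDEF} → lossless.
Decomposition 3: common = {BD}, closure = {ABCDE} → lossless.

Decomposition 1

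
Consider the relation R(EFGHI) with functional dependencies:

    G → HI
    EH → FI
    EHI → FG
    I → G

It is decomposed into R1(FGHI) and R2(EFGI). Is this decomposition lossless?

Yes

Common attributes: R1 ∩ R2 = {FGI}.
Closure of {FGI}: G → HI applies, adding H. So (FGI)⁺ = {FGHI}.
This closure contains every attribute of R1, so R1 ∩ R2 → R1. The join is lossless.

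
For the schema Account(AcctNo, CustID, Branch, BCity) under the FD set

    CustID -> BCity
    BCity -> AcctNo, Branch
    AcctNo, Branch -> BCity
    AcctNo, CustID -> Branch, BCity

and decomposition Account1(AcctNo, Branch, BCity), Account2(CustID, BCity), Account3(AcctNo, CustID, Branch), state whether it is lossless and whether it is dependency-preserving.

Lossless test (chase): Rows 2 and 3 agree on CustID; apply CustID→BCity and equate their BCity entries. Rows 1 and 2 agree on BCity; apply BCity→AcctNo, Branch and equate their AcctNo, Branch entries. Row 2 is now all distinguished symbols — the join is lossless.
Dependency preservation: AcctNo, CustID → Branch, BCity is not contained in any single fragment, but the restricted closure of its left-hand side across the fragments still reaches the right-hand side; the remaining FDs each lie inside some fragment. All dependencies are preserved.

lossless and dependency-preserving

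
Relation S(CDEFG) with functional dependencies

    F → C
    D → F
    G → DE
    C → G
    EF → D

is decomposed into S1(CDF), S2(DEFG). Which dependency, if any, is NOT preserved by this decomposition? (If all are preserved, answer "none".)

none

F → C lies within S1.
D → F lies within S1.
G → DE lies within S2.
C → G: restricted closure across fragments reaches G.
EF → D lies within S2.
Every dependency is enforceable on the fragments, so the decomposition is dependency-preserving.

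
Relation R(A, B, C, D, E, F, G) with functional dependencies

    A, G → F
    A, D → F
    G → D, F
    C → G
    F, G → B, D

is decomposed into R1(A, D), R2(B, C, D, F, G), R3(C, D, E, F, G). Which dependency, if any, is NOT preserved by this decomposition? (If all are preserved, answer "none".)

A, D → F

Check A, D → F: no single fragment contains all of {A, D, F}, and the restricted closure of {A, D} across the fragments never reaches {F}.
A, G → F is preserved.
G → D, F is preserved.
C → G is preserved.
F, G → B, D is preserved.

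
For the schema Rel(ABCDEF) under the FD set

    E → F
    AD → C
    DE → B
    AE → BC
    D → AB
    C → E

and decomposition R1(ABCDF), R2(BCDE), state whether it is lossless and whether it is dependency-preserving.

Lossless test: (BCD)⁺ = {ABCDEF}, which contains all of one fragment — lossless.
Dependency preservation: the restricted closure of {E} across the fragments never reaches {F}, so E → F cannot be enforced without a join — not preserved.

lossless but not dependency-preserving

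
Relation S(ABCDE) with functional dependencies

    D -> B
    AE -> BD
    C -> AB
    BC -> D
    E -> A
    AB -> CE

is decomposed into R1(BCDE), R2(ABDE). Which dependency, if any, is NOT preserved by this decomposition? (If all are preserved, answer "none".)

D → B lies within R1.
AE → BD lies within R2.
C → AB: restricted closure across fragments reaches AB.
BC → D lies within R1.
E → A lies within R2.
AB → CE: restricted closure across fragments reaches CE.
Every dependency is enforceable on the fragments, so the decomposition is dependency-preserving.

none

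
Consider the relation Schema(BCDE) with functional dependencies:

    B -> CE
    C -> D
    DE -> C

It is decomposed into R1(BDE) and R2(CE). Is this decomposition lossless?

No

Common attributes: R1 ∩ R2 = {E}.
No dependency enlarges {E}, so (E)⁺ = {E}.
The closure contains neither all of R1 = {BDE} nor all of R2 = {CE}, so the common attributes are not a superkey of either fragment. The join is lossy.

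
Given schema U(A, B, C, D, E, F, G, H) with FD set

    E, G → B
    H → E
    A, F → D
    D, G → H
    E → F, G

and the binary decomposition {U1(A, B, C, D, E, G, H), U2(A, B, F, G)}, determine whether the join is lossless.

No

Common attributes: U1 ∩ U2 = {A, B, G}.
No dependency enlarges {A, B, G}, so (A, B, G)⁺ = {A, B, G}.
The closure contains neither all of U1 = {A, B, C, D, E, G, H} nor all of U2 = {A, B, F, G}, so the common attributes are not a superkey of either fragment. The join is lossy.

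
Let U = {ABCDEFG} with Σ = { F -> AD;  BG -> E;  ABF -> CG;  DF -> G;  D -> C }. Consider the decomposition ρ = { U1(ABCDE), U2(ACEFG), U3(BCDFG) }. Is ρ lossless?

Chase test. Columns are ABCDEFG; row i has aⱼ where attribute j ∈ Ui, else bᵢⱼ.
Initial tableau (one row per fragment):
  row 1: a1 a2 a3 a4 a5 b16 b17
  row 2: a1 b22 a3 b24 a5 a6 a7
  row 3: b31 a2 a3 a4 b35 a6 a7
Rows 2 and 3 agree on F; apply F→AD and equate their AD entries.
No row becomes fully distinguished — the join is lossy.

No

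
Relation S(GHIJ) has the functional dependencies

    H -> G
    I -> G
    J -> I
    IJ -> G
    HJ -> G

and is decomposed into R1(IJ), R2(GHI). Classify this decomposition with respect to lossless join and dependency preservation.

lossy but dependency-preserving

Lossless test: (I)⁺ = {GI}, which is a superkey of neither fragment — lossy.
Dependency preservation: IJ → G; HJ → G are not contained in any single fragment, but the restricted closure of each left-hand side across the fragments still reaches the right-hand side; the remaining FDs each lie inside some fragment. All dependencies are preserved.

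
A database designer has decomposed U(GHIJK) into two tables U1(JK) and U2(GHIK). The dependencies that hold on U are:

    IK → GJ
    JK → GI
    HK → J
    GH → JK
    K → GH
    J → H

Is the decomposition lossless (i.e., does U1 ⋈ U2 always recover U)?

Yes

Common attributes: U1 ∩ U2 = {K}.
Closure of {K}: K → GH applies, adding GH; HK → J applies, adding J; JK → GI applies, adding I. So (K)⁺ = {GHIJK}.
This closure contains every attribute of U1, so U1 ∩ U2 → U1. The join is lossless.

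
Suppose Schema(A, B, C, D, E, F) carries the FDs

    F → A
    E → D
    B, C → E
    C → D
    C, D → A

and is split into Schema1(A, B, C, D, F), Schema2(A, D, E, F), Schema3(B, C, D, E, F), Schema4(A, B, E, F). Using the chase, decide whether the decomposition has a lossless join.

Yes

Chase test. Columns are A, B, C, D, E, F; row i has aⱼ where attribute j ∈ Schemai, else bᵢⱼ.
Initial tableau (one row per fragment):
  row 1: a1 a2 a3 a4 b15 a6
  row 2: a1 b22 b23 a4 a5 a6
  row 3: b31 a2 a3 a4 a5 a6
  row 4: a1 a2 b43 b44 a5 a6
Rows 1 and 3 agree on F; apply F→A and equate their A entries.
Rows 2 and 4 agree on E; apply E→D and equate their D entries.
Rows 1 and 3 agree on B, C; apply B, C→E and equate their E entries.
Row 1 is now all distinguished symbols — the join is lossless.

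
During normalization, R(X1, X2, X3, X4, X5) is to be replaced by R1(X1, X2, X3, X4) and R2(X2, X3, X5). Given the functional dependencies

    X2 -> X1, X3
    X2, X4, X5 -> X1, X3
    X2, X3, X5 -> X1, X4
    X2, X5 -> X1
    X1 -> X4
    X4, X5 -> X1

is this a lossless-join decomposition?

Yes

Common attributes: R1 ∩ R2 = {X2, X3}.
Closure of {X2, X3}: X2 → X1, X3 applies, adding X1; X1 → X4 applies, adding X4. So (X2, X3)⁺ = {X1, X2, X3, X4}.
This closure contains every attribute of R1, so R1 ∩ R2 → R1. The join is lossless.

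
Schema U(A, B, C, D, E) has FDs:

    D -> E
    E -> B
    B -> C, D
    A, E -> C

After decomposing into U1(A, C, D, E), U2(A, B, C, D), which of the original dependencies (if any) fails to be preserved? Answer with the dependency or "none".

D → E lies within U1.
E → B: restricted closure across fragments reaches B.
B → C, D lies within U2.
A, E → C lies within U1.
Every dependency is enforceable on the fragments, so the decomposition is dependency-preserving.

none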